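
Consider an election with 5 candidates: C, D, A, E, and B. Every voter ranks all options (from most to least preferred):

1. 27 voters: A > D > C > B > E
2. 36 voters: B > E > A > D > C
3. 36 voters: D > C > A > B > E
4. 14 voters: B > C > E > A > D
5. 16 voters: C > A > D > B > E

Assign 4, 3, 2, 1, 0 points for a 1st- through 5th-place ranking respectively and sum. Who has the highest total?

C: 27·2 + 36·0 + 36·3 + 14·3 + 16·4 = 268
D: 27·3 + 36·1 + 36·4 + 14·0 + 16·2 = 293
A: 27·4 + 36·2 + 36·2 + 14·1 + 16·3 = 314
E: 27·0 + 36·3 + 36·0 + 14·2 + 16·0 = 136
B: 27·1 + 36·4 + 36·1 + 14·4 + 16·1 = 279
A has the highest Borda score (314).

A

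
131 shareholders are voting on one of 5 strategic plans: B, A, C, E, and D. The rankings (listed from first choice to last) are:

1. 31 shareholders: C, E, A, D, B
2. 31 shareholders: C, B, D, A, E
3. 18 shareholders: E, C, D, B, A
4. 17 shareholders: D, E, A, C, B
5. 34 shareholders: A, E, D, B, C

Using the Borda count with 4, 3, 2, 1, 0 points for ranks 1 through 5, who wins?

B: 31·0 + 31·3 + 18·1 + 17·0 + 34·1 = 145
A: 31·2 + 31·1 + 18·0 + 17·2 + 34·4 = 263
C: 31·4 + 31·4 + 18·3 + 17·1 + 34·0 = 319
E: 31·3 + 31·0 + 18·4 + 17·3 + 34·3 = 318
D: 31·1 + 31·2 + 18·2 + 17·4 + 34·2 = 265
C has the highest Borda score (319).

C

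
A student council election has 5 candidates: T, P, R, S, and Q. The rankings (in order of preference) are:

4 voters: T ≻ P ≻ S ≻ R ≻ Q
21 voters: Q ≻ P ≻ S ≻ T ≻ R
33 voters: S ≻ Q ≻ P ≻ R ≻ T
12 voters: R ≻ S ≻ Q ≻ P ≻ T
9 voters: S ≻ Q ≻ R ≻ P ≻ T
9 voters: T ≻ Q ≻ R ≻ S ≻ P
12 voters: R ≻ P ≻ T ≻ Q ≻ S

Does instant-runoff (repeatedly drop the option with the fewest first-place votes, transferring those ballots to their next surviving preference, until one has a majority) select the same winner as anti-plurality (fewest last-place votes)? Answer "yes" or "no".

Instant-runoff — R1 T 13, P 0, R 24, S 42, Q 21 (P out); R2 T 13, R 24, S 42, Q 21 (T out); R3 R 24, S 46, Q 30 (R out); R4 S 58, Q 42 (S winner). Winner: S.
Anti-plurality — last-place votes: T 54, P 9, R 21, S 12, Q 4. Winner: Q.
The two methods disagree.

no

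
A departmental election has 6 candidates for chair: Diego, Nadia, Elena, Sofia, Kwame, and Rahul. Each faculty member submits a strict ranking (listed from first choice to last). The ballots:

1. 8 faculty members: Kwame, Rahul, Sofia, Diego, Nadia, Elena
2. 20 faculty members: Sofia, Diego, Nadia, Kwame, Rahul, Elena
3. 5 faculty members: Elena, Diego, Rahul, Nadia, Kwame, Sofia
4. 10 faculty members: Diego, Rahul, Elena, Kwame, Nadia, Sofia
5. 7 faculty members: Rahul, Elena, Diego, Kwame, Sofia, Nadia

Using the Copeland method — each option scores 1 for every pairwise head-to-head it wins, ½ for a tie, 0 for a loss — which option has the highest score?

Diego: beats Nadia, Elena, Kwame, and Rahul; loses to Sofia → score 4.
Nadia: beats Elena; ties Kwame; loses to Diego, Sofia, and Rahul → score 1.5.
Elena: loses to Diego, Nadia, Sofia, Kwame, and Rahul → score 0.
Sofia: beats Diego, Nadia, and Elena; loses to Kwame and Rahul → score 3.
Kwame: beats Elena, Sofia, and Rahul; ties Nadia; loses to Diego → score 3.5.
Rahul: beats Nadia, Elena, and Sofia; loses to Diego and Kwame → score 3.
Diego has the best pairwise record.

Diego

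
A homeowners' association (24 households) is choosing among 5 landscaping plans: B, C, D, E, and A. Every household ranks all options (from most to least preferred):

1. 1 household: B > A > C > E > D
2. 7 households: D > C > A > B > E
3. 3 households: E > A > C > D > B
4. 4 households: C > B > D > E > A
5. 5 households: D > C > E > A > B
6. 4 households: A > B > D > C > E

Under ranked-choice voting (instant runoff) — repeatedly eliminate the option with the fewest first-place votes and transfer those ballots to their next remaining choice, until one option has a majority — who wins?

D

Round 1: B 1, C 4, D 12, E 3, A 4. Eliminate B.
Round 2: C 4, D 12, E 3, A 5. Eliminate E.
Round 3: C 4, D 12, A 8. Eliminate C.
Round 4: D 16, A 8. D has a majority.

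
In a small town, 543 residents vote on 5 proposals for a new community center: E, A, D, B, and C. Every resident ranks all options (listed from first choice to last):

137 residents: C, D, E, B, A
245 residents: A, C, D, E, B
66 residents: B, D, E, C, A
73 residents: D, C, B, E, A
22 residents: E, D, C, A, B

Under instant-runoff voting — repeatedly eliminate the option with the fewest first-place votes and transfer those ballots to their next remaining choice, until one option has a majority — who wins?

Round 1: E 22, A 245, D 73, B 66, C 137. Eliminate E.
Round 2: A 245, D 95, B 66, C 137. Eliminate B.
Round 3: A 245, D 161, C 137. Eliminate C.
Round 4: A 245, D 298. D has a majority.

D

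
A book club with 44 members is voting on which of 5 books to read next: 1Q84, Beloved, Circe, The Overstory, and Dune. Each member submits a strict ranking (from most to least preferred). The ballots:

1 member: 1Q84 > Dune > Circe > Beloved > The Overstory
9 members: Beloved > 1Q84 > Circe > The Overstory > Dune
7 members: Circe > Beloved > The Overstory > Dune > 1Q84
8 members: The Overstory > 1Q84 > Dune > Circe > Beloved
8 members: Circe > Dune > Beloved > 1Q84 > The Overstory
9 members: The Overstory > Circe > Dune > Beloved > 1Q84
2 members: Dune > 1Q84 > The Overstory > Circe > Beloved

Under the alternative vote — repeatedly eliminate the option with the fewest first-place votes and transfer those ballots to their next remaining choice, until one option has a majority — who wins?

Circe

Round 1: 1Q84 1, Beloved 9, Circe 15, The Overstory 17, Dune 2. Eliminate 1Q84.
Round 2: Beloved 9, Circe 15, The Overstory 17, Dune 3. Eliminate Dune.
Round 3: Beloved 9, Circe 16, The Overstory 19. Eliminate Beloved.
Round 4: Circe 25, The Overstory 19. Circe has a majority.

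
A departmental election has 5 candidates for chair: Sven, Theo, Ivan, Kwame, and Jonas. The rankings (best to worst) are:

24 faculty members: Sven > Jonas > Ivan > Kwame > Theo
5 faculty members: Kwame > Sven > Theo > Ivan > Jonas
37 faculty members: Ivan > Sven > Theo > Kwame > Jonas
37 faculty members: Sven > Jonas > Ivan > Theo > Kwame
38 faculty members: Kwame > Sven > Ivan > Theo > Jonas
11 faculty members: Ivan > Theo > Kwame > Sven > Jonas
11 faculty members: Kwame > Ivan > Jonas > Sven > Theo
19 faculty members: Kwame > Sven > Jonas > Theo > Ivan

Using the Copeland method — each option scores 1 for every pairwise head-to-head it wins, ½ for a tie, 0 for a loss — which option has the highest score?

Sven: beats Theo, Ivan, Kwame, and Jonas → score 4.
Theo: ties Jonas; loses to Sven, Ivan, and Kwame → score 0.5.
Ivan: beats Theo, Kwame, and Jonas; loses to Sven → score 3.
Kwame: beats Theo and Jonas; loses to Sven and Ivan → score 2.
Jonas: ties Theo; loses to Sven, Ivan, and Kwame → score 0.5.
Sven has the best pairwise record.

Sven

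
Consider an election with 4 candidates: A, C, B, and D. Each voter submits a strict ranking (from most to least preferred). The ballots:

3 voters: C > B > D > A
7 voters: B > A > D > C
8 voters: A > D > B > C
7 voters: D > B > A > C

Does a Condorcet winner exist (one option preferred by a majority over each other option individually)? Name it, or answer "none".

none

Checking pairwise contests:
B beats A 17–8.
A beats C 22–3.
D beats B 15–10.
A beats D 15–10.
Every option loses at least one head-to-head, so there is no Condorcet winner.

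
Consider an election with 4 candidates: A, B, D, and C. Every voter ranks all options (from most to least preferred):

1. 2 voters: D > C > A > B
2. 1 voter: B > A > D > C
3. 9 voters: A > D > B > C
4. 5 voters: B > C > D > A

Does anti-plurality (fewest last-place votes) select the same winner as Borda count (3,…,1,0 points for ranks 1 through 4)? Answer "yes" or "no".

Anti-plurality — last-place votes: A 5, B 2, D 0, C 10. Winner: D.
Borda — scores: A 31, B 27, D 30, C 14. Winner: A.
The two methods disagree.

no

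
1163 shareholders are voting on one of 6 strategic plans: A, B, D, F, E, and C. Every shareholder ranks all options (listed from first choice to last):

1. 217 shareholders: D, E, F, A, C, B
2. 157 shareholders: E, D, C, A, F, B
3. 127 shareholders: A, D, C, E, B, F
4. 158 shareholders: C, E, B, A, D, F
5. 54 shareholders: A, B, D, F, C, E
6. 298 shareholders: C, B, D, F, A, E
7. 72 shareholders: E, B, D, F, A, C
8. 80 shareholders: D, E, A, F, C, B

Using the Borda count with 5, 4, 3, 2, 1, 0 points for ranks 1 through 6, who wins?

A: 217·2 + 157·2 + 127·5 + 158·2 + 54·5 + 298·1 + 72·1 + 80·3 = 2579
B: 217·0 + 157·0 + 127·1 + 158·3 + 54·4 + 298·4 + 72·4 + 80·0 = 2297
D: 217·5 + 157·4 + 127·4 + 158·1 + 54·3 + 298·3 + 72·3 + 80·5 = 4051
F: 217·3 + 157·1 + 127·0 + 158·0 + 54·2 + 298·2 + 72·2 + 80·2 = 1816
E: 217·4 + 157·5 + 127·2 + 158·4 + 54·0 + 298·0 + 72·5 + 80·4 = 3219
C: 217·1 + 157·3 + 127·3 + 158·5 + 54·1 + 298·5 + 72·0 + 80·1 = 3483
D has the highest Borda score (4051).

D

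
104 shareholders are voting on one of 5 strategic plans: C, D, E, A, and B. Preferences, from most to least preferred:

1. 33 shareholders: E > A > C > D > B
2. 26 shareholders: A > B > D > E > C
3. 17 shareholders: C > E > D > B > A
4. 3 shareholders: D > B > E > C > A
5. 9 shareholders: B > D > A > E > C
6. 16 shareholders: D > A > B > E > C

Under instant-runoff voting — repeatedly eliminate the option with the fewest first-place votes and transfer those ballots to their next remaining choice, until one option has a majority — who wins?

Round 1: C 17, D 19, E 33, A 26, B 9. Eliminate B.
Round 2: C 17, D 28, E 33, A 26. Eliminate C.
Round 3: D 28, E 50, A 26. Eliminate A.
Round 4: D 54, E 50. D has a majority.

D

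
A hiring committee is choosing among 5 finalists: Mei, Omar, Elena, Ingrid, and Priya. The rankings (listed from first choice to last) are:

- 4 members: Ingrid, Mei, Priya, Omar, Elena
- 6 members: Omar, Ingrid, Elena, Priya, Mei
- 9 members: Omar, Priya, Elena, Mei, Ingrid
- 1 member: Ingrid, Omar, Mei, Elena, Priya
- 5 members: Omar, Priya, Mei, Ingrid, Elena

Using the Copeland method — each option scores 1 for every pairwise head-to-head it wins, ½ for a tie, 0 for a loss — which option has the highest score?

Omar

Mei: beats Ingrid; loses to Omar, Elena, and Priya → score 1.
Omar: beats Mei, Elena, Ingrid, and Priya → score 4.
Elena: beats Mei; loses to Omar, Ingrid, and Priya → score 1.
Ingrid: beats Elena; loses to Mei, Omar, and Priya → score 1.
Priya: beats Mei, Elena, and Ingrid; loses to Omar → score 3.
Omar has the best pairwise record.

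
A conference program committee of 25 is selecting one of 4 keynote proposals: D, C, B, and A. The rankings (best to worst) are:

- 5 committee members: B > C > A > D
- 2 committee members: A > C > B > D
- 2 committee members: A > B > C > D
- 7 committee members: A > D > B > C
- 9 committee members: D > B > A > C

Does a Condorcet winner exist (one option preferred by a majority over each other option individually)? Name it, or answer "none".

Checking pairwise contests:
A beats D 16–9.
D beats C 16–9.
D beats B 16–9.
B beats A 14–11.
Every option loses at least one head-to-head, so there is no Condorcet winner.

none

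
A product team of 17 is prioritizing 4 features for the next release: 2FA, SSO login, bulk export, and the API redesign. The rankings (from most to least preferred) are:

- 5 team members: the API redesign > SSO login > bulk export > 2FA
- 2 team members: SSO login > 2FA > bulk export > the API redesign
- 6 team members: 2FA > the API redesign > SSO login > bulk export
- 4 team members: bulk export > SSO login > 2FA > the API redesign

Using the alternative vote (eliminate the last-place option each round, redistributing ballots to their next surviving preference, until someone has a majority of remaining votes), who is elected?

Round 1: 2FA 6, SSO login 2, bulk export 4, the API redesign 5. Eliminate SSO login.
Round 2: 2FA 8, bulk export 4, the API redesign 5. Eliminate bulk export.
Round 3: 2FA 12, the API redesign 5. 2FA has a majority.

2FA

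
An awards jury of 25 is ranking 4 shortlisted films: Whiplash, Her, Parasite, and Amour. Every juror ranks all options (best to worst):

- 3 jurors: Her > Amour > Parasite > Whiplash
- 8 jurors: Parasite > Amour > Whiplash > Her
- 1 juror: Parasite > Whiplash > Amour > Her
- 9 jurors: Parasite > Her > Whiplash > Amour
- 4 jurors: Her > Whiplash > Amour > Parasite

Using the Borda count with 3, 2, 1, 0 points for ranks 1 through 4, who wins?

Parasite

Whiplash: 3·0 + 8·1 + 1·2 + 9·1 + 4·2 = 27
Her: 3·3 + 8·0 + 1·0 + 9·2 + 4·3 = 39
Parasite: 3·1 + 8·3 + 1·3 + 9·3 + 4·0 = 57
Amour: 3·2 + 8·2 + 1·1 + 9·0 + 4·1 = 27
Parasite has the highest Borda score (57).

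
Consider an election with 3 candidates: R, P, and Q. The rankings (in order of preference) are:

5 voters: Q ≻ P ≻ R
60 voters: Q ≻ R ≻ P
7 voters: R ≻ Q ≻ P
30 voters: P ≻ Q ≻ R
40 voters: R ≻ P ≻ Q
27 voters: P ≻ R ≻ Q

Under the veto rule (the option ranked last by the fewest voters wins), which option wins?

Last-place votes: R 35, P 67, Q 67.
R is ranked last by the fewest voters, so R wins.

R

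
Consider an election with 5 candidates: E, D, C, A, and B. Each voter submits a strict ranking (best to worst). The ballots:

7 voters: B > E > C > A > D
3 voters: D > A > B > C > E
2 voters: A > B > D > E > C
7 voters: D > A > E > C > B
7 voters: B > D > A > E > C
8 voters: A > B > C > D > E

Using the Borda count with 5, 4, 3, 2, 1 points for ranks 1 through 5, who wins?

B

E: 7·4 + 3·1 + 2·2 + 7·3 + 7·2 + 8·1 = 78
D: 7·1 + 3·5 + 2·3 + 7·5 + 7·4 + 8·2 = 107
C: 7·3 + 3·2 + 2·1 + 7·2 + 7·1 + 8·3 = 74
A: 7·2 + 3·4 + 2·5 + 7·4 + 7·3 + 8·5 = 125
B: 7·5 + 3·3 + 2·4 + 7·1 + 7·5 + 8·4 = 126
B has the highest Borda score (126).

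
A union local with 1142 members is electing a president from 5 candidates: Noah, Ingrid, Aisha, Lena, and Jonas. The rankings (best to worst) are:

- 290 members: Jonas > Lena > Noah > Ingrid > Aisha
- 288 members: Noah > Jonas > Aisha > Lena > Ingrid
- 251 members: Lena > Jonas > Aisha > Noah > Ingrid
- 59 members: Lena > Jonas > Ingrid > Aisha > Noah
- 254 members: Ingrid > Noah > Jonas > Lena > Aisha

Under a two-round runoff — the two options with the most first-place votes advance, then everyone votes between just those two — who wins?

Round 1 first-place votes: Noah 288, Ingrid 254, Aisha 0, Lena 310, Jonas 290.
Lena and Jonas advance.
Runoff: Lena is preferred to Jonas by 310 voters; Jonas by 832.
Jonas wins the runoff.

Jonas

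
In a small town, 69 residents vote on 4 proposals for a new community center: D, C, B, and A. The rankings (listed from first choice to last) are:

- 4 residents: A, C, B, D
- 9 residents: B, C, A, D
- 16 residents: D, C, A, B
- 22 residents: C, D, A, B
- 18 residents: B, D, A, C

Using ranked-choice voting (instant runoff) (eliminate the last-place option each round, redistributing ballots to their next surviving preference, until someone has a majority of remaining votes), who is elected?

Round 1: D 16, C 22, B 27, A 4. Eliminate A.
Round 2: D 16, C 26, B 27. Eliminate D.
Round 3: C 42, B 27. C has a majority.

C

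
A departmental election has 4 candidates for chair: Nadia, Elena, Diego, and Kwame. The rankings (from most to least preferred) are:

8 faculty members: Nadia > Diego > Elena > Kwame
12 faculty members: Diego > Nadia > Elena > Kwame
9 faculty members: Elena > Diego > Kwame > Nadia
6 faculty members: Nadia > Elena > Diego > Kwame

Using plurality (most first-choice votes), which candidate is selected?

Nadia

First-place votes: Nadia 14, Elena 9, Diego 12, Kwame 0.
Nadia has the most first-place votes.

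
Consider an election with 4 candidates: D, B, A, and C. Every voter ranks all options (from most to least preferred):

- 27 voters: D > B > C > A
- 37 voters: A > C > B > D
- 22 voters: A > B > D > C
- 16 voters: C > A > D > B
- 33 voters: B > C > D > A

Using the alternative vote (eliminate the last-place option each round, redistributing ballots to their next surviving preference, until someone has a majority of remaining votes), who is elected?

Round 1: D 27, B 33, A 59, C 16. Eliminate C.
Round 2: D 27, B 33, A 75. A has a majority.

A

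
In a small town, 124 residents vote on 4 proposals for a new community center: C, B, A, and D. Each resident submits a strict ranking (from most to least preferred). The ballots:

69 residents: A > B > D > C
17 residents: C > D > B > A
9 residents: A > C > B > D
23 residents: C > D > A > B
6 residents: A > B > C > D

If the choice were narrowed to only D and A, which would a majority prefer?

Voters preferring D to A: 40; preferring A to D: 84.
A wins the head-to-head.

A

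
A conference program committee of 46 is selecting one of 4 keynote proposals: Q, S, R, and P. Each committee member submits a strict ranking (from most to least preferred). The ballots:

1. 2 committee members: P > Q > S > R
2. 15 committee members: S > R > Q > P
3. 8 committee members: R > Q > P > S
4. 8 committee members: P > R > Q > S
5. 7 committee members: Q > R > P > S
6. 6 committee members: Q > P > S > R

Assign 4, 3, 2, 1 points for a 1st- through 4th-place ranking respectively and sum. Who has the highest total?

Q: 2·3 + 15·2 + 8·3 + 8·2 + 7·4 + 6·4 = 128
S: 2·2 + 15·4 + 8·1 + 8·1 + 7·1 + 6·2 = 99
R: 2·1 + 15·3 + 8·4 + 8·3 + 7·3 + 6·1 = 130
P: 2·4 + 15·1 + 8·2 + 8·4 + 7·2 + 6·3 = 103
R has the highest Borda score (130).

R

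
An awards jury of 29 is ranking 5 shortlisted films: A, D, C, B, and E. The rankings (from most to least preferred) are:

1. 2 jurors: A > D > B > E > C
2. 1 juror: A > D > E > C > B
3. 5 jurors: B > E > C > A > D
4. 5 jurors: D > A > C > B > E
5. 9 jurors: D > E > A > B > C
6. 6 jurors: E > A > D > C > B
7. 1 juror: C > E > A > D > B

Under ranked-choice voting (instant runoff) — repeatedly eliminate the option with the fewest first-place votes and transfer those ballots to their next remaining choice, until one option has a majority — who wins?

D

Round 1: A 3, D 14, C 1, B 5, E 6. Eliminate C.
Round 2: A 3, D 14, B 5, E 7. Eliminate A.
Round 3: D 17, B 5, E 7. D has a majority.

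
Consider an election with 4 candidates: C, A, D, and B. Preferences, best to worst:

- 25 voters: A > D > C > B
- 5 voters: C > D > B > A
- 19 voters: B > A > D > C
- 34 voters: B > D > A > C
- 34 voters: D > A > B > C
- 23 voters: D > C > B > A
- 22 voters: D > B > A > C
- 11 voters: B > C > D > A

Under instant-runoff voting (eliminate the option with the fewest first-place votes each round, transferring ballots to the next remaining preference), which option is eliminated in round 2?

Round 1: C 5, A 25, D 79, B 64. Eliminate C.
Round 2: A 25, D 84, B 64. Eliminate A.

A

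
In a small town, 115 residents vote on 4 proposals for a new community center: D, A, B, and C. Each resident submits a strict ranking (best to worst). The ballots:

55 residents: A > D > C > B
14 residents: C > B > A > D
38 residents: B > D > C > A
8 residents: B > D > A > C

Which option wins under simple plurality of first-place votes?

First-place votes: D 0, A 55, B 46, C 14.
A has the most first-place votes.

A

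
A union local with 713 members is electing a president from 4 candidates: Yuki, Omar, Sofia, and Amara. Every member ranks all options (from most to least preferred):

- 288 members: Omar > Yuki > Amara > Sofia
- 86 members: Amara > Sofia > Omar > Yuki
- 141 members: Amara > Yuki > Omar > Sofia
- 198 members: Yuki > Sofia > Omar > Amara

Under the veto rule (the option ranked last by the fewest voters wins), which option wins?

Last-place votes: Yuki 86, Omar 0, Sofia 429, Amara 198.
Omar is ranked last by the fewest voters, so Omar wins.

Omar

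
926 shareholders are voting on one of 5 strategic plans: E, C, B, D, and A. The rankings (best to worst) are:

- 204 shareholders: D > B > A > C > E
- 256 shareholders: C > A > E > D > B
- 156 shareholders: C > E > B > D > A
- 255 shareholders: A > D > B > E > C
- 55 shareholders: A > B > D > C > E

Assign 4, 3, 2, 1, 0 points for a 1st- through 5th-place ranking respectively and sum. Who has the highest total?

E: 204·0 + 256·2 + 156·3 + 255·1 + 55·0 = 1235
C: 204·1 + 256·4 + 156·4 + 255·0 + 55·1 = 1907
B: 204·3 + 256·0 + 156·2 + 255·2 + 55·3 = 1599
D: 204·4 + 256·1 + 156·1 + 255·3 + 55·2 = 2103
A: 204·2 + 256·3 + 156·0 + 255·4 + 55·4 = 2416
A has the highest Borda score (2416).

A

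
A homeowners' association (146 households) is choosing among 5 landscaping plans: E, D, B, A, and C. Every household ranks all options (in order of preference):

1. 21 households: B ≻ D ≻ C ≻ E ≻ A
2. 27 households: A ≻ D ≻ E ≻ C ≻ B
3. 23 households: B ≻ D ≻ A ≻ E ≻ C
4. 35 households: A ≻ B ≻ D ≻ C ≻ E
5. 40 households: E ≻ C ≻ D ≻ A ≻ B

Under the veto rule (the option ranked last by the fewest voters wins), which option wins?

Last-place votes: E 35, D 0, B 67, A 21, C 23.
D is ranked last by the fewest voters, so D wins.

D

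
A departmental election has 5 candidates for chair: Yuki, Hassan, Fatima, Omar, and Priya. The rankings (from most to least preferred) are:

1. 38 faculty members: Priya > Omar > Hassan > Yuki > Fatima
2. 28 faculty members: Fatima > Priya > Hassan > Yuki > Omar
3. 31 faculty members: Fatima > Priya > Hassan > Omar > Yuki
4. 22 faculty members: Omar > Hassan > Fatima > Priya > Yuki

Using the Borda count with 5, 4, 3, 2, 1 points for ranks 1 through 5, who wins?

Priya

Yuki: 38·2 + 28·2 + 31·1 + 22·1 = 185
Hassan: 38·3 + 28·3 + 31·3 + 22·4 = 379
Fatima: 38·1 + 28·5 + 31·5 + 22·3 = 399
Omar: 38·4 + 28·1 + 31·2 + 22·5 = 352
Priya: 38·5 + 28·4 + 31·4 + 22·2 = 470
Priya has the highest Borda score (470).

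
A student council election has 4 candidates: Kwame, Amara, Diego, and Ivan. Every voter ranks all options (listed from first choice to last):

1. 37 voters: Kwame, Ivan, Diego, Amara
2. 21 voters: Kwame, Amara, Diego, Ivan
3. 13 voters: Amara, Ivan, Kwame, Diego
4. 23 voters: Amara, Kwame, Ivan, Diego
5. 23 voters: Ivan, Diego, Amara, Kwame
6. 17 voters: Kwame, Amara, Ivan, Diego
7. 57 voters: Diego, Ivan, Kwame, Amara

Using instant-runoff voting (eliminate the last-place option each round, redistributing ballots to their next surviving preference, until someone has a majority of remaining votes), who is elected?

Round 1: Kwame 75, Amara 36, Diego 57, Ivan 23. Eliminate Ivan.
Round 2: Kwame 75, Amara 36, Diego 80. Eliminate Amara.
Round 3: Kwame 111, Diego 80. Kwame has a majority.

Kwame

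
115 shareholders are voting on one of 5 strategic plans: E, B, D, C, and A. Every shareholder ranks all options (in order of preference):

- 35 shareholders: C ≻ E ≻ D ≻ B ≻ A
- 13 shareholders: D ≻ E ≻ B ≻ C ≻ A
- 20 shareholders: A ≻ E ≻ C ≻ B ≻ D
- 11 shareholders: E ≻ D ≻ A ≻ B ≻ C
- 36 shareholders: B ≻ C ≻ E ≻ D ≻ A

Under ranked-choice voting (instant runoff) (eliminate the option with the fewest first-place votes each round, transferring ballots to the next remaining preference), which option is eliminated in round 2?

Round 1: E 11, B 36, D 13, C 35, A 20. Eliminate E.
Round 2: B 36, D 24, C 35, A 20. Eliminate A.

A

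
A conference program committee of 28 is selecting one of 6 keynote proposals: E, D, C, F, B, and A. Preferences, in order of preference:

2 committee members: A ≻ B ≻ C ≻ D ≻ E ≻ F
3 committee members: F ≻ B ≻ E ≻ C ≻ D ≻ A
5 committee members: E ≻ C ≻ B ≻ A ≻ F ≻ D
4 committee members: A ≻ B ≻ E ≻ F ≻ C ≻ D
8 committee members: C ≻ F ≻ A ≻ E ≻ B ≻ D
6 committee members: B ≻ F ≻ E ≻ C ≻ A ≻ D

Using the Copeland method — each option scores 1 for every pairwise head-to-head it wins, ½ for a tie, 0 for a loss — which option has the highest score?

E: beats D and C; ties A; loses to F and B → score 2.5.
D: loses to E, C, F, B, and A → score 0.
C: beats D, F, and A; loses to E and B → score 3.
F: beats E, D, and A; loses to C and B → score 3.
B: beats E, D, C, and F; ties A → score 4.5.
A: beats D; ties E and B; loses to C and F → score 2.
B has the best pairwise record.

B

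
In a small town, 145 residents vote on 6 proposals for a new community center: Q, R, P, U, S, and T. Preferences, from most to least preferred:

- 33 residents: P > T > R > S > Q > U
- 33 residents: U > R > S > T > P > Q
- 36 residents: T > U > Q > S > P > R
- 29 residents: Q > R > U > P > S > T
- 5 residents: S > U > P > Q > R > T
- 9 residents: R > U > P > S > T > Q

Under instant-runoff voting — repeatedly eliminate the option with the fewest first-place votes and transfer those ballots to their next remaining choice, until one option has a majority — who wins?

Round 1: Q 29, R 9, P 33, U 33, S 5, T 36. Eliminate S.
Round 2: Q 29, R 9, P 33, U 38, T 36. Eliminate R.
Round 3: Q 29, P 33, U 47, T 36. Eliminate Q.
Round 4: P 33, U 76, T 36. U has a majority.

U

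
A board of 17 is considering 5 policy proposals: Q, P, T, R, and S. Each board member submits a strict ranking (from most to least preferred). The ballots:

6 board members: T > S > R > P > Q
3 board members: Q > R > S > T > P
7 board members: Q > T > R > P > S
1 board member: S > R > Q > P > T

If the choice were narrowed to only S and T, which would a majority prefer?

T

Voters preferring S to T: 4; preferring T to S: 13.
T wins the head-to-head.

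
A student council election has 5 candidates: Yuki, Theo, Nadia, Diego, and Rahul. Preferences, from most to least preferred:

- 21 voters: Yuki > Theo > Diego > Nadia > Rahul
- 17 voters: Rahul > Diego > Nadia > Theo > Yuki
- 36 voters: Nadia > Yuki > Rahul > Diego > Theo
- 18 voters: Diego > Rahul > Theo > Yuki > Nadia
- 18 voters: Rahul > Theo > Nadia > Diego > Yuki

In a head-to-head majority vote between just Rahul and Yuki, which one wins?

Yuki

Voters preferring Rahul to Yuki: 53; preferring Yuki to Rahul: 57.
Yuki wins the head-to-head.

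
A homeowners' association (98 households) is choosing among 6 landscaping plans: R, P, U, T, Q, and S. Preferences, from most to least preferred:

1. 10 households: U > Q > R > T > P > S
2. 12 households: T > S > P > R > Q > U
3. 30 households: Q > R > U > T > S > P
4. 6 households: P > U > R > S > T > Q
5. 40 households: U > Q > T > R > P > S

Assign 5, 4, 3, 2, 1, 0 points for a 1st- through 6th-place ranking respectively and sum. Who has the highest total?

R: 10·3 + 12·2 + 30·4 + 6·3 + 40·2 = 272
P: 10·1 + 12·3 + 30·0 + 6·5 + 40·1 = 116
U: 10·5 + 12·0 + 30·3 + 6·4 + 40·5 = 364
T: 10·2 + 12·5 + 30·2 + 6·1 + 40·3 = 266
Q: 10·4 + 12·1 + 30·5 + 6·0 + 40·4 = 362
S: 10·0 + 12·4 + 30·1 + 6·2 + 40·0 = 90
U has the highest Borda score (364).

U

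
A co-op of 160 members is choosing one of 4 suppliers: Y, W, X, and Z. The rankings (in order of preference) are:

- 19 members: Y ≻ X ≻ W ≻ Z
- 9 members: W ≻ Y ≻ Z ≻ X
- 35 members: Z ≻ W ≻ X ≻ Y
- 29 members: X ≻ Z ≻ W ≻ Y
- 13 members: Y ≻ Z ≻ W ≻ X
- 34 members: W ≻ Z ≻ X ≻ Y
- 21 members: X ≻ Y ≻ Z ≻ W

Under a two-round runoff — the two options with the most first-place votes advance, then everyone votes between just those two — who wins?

W

Round 1 first-place votes: Y 32, W 43, X 50, Z 35.
X and W advance.
Runoff: X is preferred to W by 69 voters; W by 91.
W wins the runoff.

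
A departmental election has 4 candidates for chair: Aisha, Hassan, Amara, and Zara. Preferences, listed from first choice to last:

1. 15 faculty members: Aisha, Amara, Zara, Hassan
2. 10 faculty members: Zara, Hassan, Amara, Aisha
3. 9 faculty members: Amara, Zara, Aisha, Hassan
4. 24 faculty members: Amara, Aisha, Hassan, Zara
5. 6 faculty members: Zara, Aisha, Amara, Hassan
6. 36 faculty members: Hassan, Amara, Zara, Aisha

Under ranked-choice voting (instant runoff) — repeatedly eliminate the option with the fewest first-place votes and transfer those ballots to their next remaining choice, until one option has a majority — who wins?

Round 1: Aisha 15, Hassan 36, Amara 33, Zara 16. Eliminate Aisha.
Round 2: Hassan 36, Amara 48, Zara 16. Eliminate Zara.
Round 3: Hassan 46, Amara 54. Amara has a majority.

Amara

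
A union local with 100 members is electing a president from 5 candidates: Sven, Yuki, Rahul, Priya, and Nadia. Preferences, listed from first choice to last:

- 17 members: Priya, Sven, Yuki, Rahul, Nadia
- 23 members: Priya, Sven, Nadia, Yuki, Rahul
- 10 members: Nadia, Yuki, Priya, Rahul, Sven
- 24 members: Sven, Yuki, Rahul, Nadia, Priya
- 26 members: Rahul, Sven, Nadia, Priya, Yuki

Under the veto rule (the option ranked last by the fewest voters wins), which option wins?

Last-place votes: Sven 10, Yuki 26, Rahul 23, Priya 24, Nadia 17.
Sven is ranked last by the fewest voters, so Sven wins.

Sven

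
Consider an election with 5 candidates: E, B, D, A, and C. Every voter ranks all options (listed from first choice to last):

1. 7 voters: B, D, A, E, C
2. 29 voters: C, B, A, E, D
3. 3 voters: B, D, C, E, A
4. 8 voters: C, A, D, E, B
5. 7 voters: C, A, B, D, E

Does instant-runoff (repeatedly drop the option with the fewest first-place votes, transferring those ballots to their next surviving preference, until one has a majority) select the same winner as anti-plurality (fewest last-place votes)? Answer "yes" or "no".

no

Instant-runoff — R1 E 0, B 10, D 0, A 0, C 44 (C winner). Winner: C.
Anti-plurality — last-place votes: E 7, B 8, D 29, A 3, C 7. Winner: A.
The two methods disagree.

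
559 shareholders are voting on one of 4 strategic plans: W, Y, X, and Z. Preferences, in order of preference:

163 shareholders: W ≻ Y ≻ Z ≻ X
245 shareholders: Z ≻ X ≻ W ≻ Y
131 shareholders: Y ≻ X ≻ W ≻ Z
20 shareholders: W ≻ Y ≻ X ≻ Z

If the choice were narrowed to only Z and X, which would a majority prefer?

Z

Voters preferring Z to X: 408; preferring X to Z: 151.
Z wins the head-to-head.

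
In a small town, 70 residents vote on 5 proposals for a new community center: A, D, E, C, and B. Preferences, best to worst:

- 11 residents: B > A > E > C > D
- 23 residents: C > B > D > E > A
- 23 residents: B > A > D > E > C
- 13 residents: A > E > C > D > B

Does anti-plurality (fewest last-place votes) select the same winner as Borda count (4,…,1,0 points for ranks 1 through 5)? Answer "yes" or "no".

Anti-plurality — last-place votes: A 23, D 11, E 0, C 23, B 13. Winner: E.
Borda — scores: A 154, D 105, E 107, C 129, B 205. Winner: B.
The two methods disagree.

no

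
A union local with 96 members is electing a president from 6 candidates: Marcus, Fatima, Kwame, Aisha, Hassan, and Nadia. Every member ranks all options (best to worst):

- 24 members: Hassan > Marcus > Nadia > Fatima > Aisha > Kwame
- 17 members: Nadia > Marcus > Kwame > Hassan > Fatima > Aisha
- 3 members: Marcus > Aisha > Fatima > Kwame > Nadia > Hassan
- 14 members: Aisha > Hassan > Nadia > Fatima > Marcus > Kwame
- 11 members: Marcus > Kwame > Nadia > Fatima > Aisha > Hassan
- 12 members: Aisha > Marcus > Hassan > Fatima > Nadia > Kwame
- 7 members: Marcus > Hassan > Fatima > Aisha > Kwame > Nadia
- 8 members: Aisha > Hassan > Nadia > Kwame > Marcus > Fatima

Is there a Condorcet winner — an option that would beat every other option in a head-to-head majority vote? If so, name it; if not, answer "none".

Marcus vs Fatima: 82–14 for Marcus.
Marcus vs Kwame: 88–8 for Marcus.
Marcus vs Aisha: 62–34 for Marcus.
Marcus vs Hassan: 50–46 for Marcus.
Marcus vs Nadia: 57–39 for Marcus.
Marcus beats every other option head-to-head.

Marcus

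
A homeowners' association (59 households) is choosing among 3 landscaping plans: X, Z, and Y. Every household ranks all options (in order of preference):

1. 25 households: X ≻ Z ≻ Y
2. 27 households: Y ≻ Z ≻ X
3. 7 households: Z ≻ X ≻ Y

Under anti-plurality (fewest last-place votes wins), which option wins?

Z

Last-place votes: X 27, Z 0, Y 32.
Z is ranked last by the fewest voters, so Z wins.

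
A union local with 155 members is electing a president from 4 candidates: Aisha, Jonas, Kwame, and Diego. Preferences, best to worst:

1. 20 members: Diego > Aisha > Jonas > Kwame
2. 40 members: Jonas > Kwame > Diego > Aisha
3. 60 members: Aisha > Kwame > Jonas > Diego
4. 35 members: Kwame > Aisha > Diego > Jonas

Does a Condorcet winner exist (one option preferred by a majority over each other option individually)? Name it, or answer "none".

Aisha

Aisha vs Jonas: 115–40 for Aisha.
Aisha vs Kwame: 80–75 for Aisha.
Aisha vs Diego: 95–60 for Aisha.
Aisha beats every other option head-to-head.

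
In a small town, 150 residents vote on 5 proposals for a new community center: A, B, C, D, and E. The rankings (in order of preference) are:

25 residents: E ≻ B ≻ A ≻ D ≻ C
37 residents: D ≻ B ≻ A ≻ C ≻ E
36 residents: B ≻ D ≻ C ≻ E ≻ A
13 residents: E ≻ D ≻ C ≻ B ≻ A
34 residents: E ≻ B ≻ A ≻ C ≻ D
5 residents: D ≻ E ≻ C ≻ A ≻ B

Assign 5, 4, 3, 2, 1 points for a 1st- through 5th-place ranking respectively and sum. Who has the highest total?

B

A: 25·3 + 37·3 + 36·1 + 13·1 + 34·3 + 5·2 = 347
B: 25·4 + 37·4 + 36·5 + 13·2 + 34·4 + 5·1 = 595
C: 25·1 + 37·2 + 36·3 + 13·3 + 34·2 + 5·3 = 329
D: 25·2 + 37·5 + 36·4 + 13·4 + 34·1 + 5·5 = 490
E: 25·5 + 37·1 + 36·2 + 13·5 + 34·5 + 5·4 = 489
B has the highest Borda score (595).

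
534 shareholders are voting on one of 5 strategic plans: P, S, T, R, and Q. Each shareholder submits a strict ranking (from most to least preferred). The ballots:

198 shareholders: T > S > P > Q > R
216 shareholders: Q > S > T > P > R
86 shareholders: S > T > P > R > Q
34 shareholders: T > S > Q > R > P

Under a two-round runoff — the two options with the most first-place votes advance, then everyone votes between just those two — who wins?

Round 1 first-place votes: P 0, S 86, T 232, R 0, Q 216.
T and Q advance.
Runoff: T is preferred to Q by 318 voters; Q by 216.
T wins the runoff.

T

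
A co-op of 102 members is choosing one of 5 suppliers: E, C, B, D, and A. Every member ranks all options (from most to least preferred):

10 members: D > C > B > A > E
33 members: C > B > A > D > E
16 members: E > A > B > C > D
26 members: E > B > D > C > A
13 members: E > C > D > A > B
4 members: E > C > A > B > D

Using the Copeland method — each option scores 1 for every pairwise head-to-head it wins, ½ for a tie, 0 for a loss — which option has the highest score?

E

E: beats C, B, D, and A → score 4.
C: beats B, D, and A; loses to E → score 3.
B: beats D and A; loses to E and C → score 2.
D: loses to E, C, B, and A → score 0.
A: beats D; loses to E, C, and B → score 1.
E has the best pairwise record.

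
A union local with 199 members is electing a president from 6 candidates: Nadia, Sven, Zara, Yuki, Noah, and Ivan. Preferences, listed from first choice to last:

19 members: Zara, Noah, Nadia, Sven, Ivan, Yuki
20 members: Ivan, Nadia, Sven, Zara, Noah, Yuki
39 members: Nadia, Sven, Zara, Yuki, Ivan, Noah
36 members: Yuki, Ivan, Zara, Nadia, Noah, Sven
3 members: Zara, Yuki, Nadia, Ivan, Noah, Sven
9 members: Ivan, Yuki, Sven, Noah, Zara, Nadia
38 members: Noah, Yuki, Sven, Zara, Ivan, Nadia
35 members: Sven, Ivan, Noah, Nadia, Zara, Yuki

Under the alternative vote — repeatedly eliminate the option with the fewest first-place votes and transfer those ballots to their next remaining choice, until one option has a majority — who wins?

Round 1: Nadia 39, Sven 35, Zara 22, Yuki 36, Noah 38, Ivan 29. Eliminate Zara.
Round 2: Nadia 39, Sven 35, Yuki 39, Noah 57, Ivan 29. Eliminate Ivan.
Round 3: Nadia 59, Sven 35, Yuki 48, Noah 57. Eliminate Sven.
Round 4: Nadia 59, Yuki 48, Noah 92. Eliminate Yuki.
Round 5: Nadia 98, Noah 101. Noah has a majority.

Noah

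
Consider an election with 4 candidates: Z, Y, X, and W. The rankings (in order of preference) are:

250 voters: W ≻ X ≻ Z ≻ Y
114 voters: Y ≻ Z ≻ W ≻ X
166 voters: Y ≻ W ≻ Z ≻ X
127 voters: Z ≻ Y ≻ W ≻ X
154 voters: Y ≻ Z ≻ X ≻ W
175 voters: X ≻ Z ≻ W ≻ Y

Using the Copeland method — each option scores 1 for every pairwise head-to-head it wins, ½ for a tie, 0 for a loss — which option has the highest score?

Z

Z: beats Y, X, and W → score 3.
Y: beats X and W; loses to Z → score 2.
X: loses to Z, Y, and W → score 0.
W: beats X; loses to Z and Y → score 1.
Z has the best pairwise record.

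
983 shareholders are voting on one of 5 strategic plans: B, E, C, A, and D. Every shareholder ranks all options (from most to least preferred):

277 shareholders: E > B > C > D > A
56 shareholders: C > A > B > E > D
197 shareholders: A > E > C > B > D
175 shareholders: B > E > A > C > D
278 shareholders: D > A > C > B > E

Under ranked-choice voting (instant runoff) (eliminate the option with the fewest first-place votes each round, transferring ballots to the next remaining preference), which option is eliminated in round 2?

Round 1: B 175, E 277, C 56, A 197, D 278. Eliminate C.
Round 2: B 175, E 277, A 253, D 278. Eliminate B.

B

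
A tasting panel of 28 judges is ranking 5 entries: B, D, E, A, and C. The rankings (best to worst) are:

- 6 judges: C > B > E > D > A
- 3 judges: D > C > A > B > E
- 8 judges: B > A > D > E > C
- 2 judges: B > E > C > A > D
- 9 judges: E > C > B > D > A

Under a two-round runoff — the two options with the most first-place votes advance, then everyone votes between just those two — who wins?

B

Round 1 first-place votes: B 10, D 3, E 9, A 0, C 6.
B and E advance.
Runoff: B is preferred to E by 19 voters; E by 9.
B wins the runoff.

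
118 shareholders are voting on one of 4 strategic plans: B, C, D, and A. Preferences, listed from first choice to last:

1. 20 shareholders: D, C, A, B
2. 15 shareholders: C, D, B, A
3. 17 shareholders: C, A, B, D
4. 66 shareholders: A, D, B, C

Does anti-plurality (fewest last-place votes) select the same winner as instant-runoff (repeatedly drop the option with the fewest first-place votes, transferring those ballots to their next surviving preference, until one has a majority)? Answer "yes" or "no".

yes

Anti-plurality — last-place votes: B 20, C 66, D 17, A 15. Winner: A.
Instant-runoff — R1 B 0, C 32, D 20, A 66 (A winner). Winner: A.
The two methods agree.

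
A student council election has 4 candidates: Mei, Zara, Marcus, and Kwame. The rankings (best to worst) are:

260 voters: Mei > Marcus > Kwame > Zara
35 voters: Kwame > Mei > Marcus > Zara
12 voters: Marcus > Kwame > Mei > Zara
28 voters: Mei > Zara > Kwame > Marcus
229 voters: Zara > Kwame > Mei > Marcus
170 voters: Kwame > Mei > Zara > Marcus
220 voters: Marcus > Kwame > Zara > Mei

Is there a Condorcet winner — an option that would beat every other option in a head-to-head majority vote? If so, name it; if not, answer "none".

Checking pairwise contests:
Kwame beats Mei 666–288.
Mei beats Zara 505–449.
Mei beats Marcus 722–232.
Marcus beats Kwame 492–462.
Every option loses at least one head-to-head, so there is no Condorcet winner.

none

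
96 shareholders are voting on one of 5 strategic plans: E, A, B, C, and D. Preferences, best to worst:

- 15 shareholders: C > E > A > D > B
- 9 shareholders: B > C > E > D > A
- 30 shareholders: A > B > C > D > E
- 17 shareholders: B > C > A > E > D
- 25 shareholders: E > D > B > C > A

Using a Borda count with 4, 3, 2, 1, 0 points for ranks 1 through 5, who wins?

E: 15·3 + 9·2 + 30·0 + 17·1 + 25·4 = 180
A: 15·2 + 9·0 + 30·4 + 17·2 + 25·0 = 184
B: 15·0 + 9·4 + 30·3 + 17·4 + 25·2 = 244
C: 15·4 + 9·3 + 30·2 + 17·3 + 25·1 = 223
D: 15·1 + 9·1 + 30·1 + 17·0 + 25·3 = 129
B has the highest Borda score (244).

B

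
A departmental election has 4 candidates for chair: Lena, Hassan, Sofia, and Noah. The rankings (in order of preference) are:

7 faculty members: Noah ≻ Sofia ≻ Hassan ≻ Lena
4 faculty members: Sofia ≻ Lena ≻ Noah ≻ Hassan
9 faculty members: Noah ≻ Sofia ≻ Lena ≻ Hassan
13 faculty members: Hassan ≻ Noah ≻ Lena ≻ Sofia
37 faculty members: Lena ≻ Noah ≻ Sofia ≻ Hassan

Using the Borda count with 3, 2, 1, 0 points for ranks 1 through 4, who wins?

Lena: 7·0 + 4·2 + 9·1 + 13·1 + 37·3 = 141
Hassan: 7·1 + 4·0 + 9·0 + 13·3 + 37·0 = 46
Sofia: 7·2 + 4·3 + 9·2 + 13·0 + 37·1 = 81
Noah: 7·3 + 4·1 + 9·3 + 13·2 + 37·2 = 152
Noah has the highest Borda score (152).

Noah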